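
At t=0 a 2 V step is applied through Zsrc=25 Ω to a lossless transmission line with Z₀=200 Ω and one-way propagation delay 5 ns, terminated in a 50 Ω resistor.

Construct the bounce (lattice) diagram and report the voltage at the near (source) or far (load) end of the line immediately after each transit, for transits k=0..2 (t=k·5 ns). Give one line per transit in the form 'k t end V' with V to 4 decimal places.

Γ_L=-0.600000, Γ_S=-0.777778; launch V₁=2·200/225=1.777778
k=0 src: V=1.7778
k=1 load: inc=1.777778, refl=1.777778·-0.600000=-1.0667; V=0.000000+1.777778+-1.066667=0.7111
k=2 src: inc=-1.066667, refl=-1.066667·-0.777778=0.8296; V=1.777778+-1.066667+0.829630=1.5407

0 0 source 1.7778
1 5 load 0.7111
2 10 source 1.5407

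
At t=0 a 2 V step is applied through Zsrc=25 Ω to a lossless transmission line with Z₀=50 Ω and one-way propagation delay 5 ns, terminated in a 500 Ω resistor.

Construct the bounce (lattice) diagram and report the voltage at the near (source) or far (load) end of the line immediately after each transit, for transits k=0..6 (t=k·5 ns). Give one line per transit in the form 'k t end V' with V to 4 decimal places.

0 0 source 1.3333
1 5 load 2.4242
2 10 source 2.0606
3 15 load 1.7631
4 20 source 1.8623
5 25 load 1.9434
6 30 source 1.9164

Γ_L=0.818182, Γ_S=-0.333333; launch V₁=2·50/75=1.333333
k=0 src: V=1.3333
k=1 load: inc=1.333333, refl=1.333333·0.818182=1.0909; V=0.000000+1.333333+1.090909=2.4242
k=2 src: inc=1.090909, refl=1.090909·-0.333333=-0.3636; V=1.333333+1.090909+-0.363636=2.0606
k=3 load: inc=-0.363636, refl=-0.363636·0.818182=-0.2975; V=2.424242+-0.363636+-0.297521=1.7631
k=4 src: inc=-0.297521, refl=-0.297521·-0.333333=0.0992; V=2.060606+-0.297521+0.099174=1.8623
k=5 load: inc=0.099174, refl=0.099174·0.818182=0.0811; V=1.763085+0.099174+0.081142=1.9434
k=6 src: inc=0.081142, refl=0.081142·-0.333333=-0.0270; V=1.862259+0.081142+-0.027047=1.9164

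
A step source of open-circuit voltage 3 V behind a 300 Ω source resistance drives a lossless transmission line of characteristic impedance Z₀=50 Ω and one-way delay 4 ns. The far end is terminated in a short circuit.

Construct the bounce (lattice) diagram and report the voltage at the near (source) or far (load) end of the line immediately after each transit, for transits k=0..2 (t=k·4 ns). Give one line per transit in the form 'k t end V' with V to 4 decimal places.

Γ_L=-1.000000, Γ_S=0.714286; launch V₁=3·50/350=0.428571
k=0 src: V=0.4286
k=1 load: inc=0.428571, refl=0.428571·-1.000000=-0.4286; V=0.000000+0.428571+-0.428571=0.0000
k=2 src: inc=-0.428571, refl=-0.428571·0.714286=-0.3061; V=0.428571+-0.428571+-0.306122=-0.3061

0 0 source 0.4286
1 4 load 0.0000
2 8 source -0.3061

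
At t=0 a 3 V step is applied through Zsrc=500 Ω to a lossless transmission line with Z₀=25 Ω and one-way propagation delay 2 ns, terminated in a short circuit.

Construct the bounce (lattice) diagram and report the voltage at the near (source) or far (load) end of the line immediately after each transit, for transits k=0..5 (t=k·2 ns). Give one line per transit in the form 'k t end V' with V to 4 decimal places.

0 0 source 0.1429
1 2 load 0.0000
2 4 source -0.1293
3 6 load 0.0000
4 8 source 0.1169
5 10 load 0.0000

Γ_L=-1.000000, Γ_S=0.904762; launch V₁=3·25/525=0.142857
k=0 src: V=0.1429
k=1 load: inc=0.142857, refl=0.142857·-1.000000=-0.1429; V=0.000000+0.142857+-0.142857=0.0000
k=2 src: inc=-0.142857, refl=-0.142857·0.904762=-0.1293; V=0.142857+-0.142857+-0.129252=-0.1293
k=3 load: inc=-0.129252, refl=-0.129252·-1.000000=0.1293; V=0.000000+-0.129252+0.129252=0.0000
k=4 src: inc=0.129252, refl=0.129252·0.904762=0.1169; V=-0.129252+0.129252+0.116942=0.1169
k=5 load: inc=0.116942, refl=0.116942·-1.000000=-0.1169; V=0.000000+0.116942+-0.116942=0.0000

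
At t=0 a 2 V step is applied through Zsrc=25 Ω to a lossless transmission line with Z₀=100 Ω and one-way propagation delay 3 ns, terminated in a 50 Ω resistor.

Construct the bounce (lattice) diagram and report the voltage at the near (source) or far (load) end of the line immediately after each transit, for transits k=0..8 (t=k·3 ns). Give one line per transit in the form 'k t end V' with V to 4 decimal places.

Γ_L=-0.333333, Γ_S=-0.600000; launch V₁=2·100/125=1.600000
k=0 src: V=1.6000
k=1 load: inc=1.600000, refl=1.600000·-0.333333=-0.5333; V=0.000000+1.600000+-0.533333=1.0667
k=2 src: inc=-0.533333, refl=-0.533333·-0.600000=0.3200; V=1.600000+-0.533333+0.320000=1.3867
k=3 load: inc=0.320000, refl=0.320000·-0.333333=-0.1067; V=1.066667+0.320000+-0.106667=1.2800
k=4 src: inc=-0.106667, refl=-0.106667·-0.600000=0.0640; V=1.386667+-0.106667+0.064000=1.3440
k=5 load: inc=0.064000, refl=0.064000·-0.333333=-0.0213; V=1.280000+0.064000+-0.021333=1.3227
k=6 src: inc=-0.021333, refl=-0.021333·-0.600000=0.0128; V=1.344000+-0.021333+0.012800=1.3355
k=7 load: inc=0.012800, refl=0.012800·-0.333333=-0.0043; V=1.322667+0.012800+-0.004267=1.3312
k=8 src: inc=-0.004267, refl=-0.004267·-0.600000=0.0026; V=1.335467+-0.004267+0.002560=1.3338

0 0 source 1.6000
1 3 load 1.0667
2 6 source 1.3867
3 9 load 1.2800
4 12 source 1.3440
5 15 load 1.3227
6 18 source 1.3355
7 21 load 1.3312
8 24 source 1.3338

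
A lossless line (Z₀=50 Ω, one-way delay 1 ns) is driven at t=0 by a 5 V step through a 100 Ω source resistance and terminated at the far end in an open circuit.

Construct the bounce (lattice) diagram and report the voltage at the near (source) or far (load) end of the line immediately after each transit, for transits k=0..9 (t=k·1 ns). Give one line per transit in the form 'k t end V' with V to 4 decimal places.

Γ_L=1.000000, Γ_S=0.333333; launch V₁=5·50/150=1.666667
k=0 src: V=1.6667
k=1 load: inc=1.666667, refl=1.666667·1.000000=1.6667; V=0.000000+1.666667+1.666667=3.3333
k=2 src: inc=1.666667, refl=1.666667·0.333333=0.5556; V=1.666667+1.666667+0.555556=3.8889
k=3 load: inc=0.555556, refl=0.555556·1.000000=0.5556; V=3.333333+0.555556+0.555556=4.4444
k=4 src: inc=0.555556, refl=0.555556·0.333333=0.1852; V=3.888889+0.555556+0.185185=4.6296
k=5 load: inc=0.185185, refl=0.185185·1.000000=0.1852; V=4.444444+0.185185+0.185185=4.8148
k=6 src: inc=0.185185, refl=0.185185·0.333333=0.0617; V=4.629630+0.185185+0.061728=4.8765
k=7 load: inc=0.061728, refl=0.061728·1.000000=0.0617; V=4.814815+0.061728+0.061728=4.9383
k=8 src: inc=0.061728, refl=0.061728·0.333333=0.0206; V=4.876543+0.061728+0.020576=4.9588
k=9 load: inc=0.020576, refl=0.020576·1.000000=0.0206; V=4.938272+0.020576+0.020576=4.9794

0 0 source 1.6667
1 1 load 3.3333
2 2 source 3.8889
3 3 load 4.4444
4 4 source 4.6296
5 5 load 4.8148
6 6 source 4.8765
7 7 load 4.9383
8 8 source 4.9588
9 9 load 4.9794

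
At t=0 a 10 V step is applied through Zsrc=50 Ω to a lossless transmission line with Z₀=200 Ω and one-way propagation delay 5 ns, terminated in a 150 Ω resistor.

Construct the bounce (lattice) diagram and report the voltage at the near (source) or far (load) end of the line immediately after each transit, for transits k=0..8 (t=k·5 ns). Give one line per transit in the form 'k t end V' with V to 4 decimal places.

Γ_L=-0.142857, Γ_S=-0.600000; launch V₁=10·200/250=8.000000
k=0 src: V=8.0000
k=1 load: inc=8.000000, refl=8.000000·-0.142857=-1.1429; V=0.000000+8.000000+-1.142857=6.8571
k=2 src: inc=-1.142857, refl=-1.142857·-0.600000=0.6857; V=8.000000+-1.142857+0.685714=7.5429
k=3 load: inc=0.685714, refl=0.685714·-0.142857=-0.0980; V=6.857143+0.685714+-0.097959=7.4449
k=4 src: inc=-0.097959, refl=-0.097959·-0.600000=0.0588; V=7.542857+-0.097959+0.058776=7.5037
k=5 load: inc=0.058776, refl=0.058776·-0.142857=-0.0084; V=7.444898+0.058776+-0.008397=7.4953
k=6 src: inc=-0.008397, refl=-0.008397·-0.600000=0.0050; V=7.503673+-0.008397+0.005038=7.5003
k=7 load: inc=0.005038, refl=0.005038·-0.142857=-0.0007; V=7.495277+0.005038+-0.000720=7.4996
k=8 src: inc=-0.000720, refl=-0.000720·-0.600000=0.0004; V=7.500315+-0.000720+0.000432=7.5000

0 0 source 8.0000
1 5 load 6.8571
2 10 source 7.5429
3 15 load 7.4449
4 20 source 7.5037
5 25 load 7.4953
6 30 source 7.5003
7 35 load 7.4996
8 40 source 7.5000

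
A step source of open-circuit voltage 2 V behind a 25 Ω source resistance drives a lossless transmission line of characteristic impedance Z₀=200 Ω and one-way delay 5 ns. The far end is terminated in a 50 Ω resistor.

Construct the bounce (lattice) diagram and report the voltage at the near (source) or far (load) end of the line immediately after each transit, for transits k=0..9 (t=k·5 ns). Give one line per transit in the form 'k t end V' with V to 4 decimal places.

0 0 source 1.7778
1 5 load 0.7111
2 10 source 1.5407
3 15 load 1.0430
4 20 source 1.4301
5 25 load 1.1978
6 30 source 1.3785
7 35 load 1.2701
8 40 source 1.3544
9 45 load 1.3038

Γ_L=-0.600000, Γ_S=-0.777778; launch V₁=2·200/225=1.777778
k=0 src: V=1.7778
k=1 load: inc=1.777778, refl=1.777778·-0.600000=-1.0667; V=0.000000+1.777778+-1.066667=0.7111
k=2 src: inc=-1.066667, refl=-1.066667·-0.777778=0.8296; V=1.777778+-1.066667+0.829630=1.5407
k=3 load: inc=0.829630, refl=0.829630·-0.600000=-0.4978; V=0.711111+0.829630+-0.497778=1.0430
k=4 src: inc=-0.497778, refl=-0.497778·-0.777778=0.3872; V=1.540741+-0.497778+0.387160=1.4301
k=5 load: inc=0.387160, refl=0.387160·-0.600000=-0.2323; V=1.042963+0.387160+-0.232296=1.1978
k=6 src: inc=-0.232296, refl=-0.232296·-0.777778=0.1807; V=1.430123+-0.232296+0.180675=1.3785
k=7 load: inc=0.180675, refl=0.180675·-0.600000=-0.1084; V=1.197827+0.180675+-0.108405=1.2701
k=8 src: inc=-0.108405, refl=-0.108405·-0.777778=0.0843; V=1.378502+-0.108405+0.084315=1.3544
k=9 load: inc=0.084315, refl=0.084315·-0.600000=-0.0506; V=1.270097+0.084315+-0.050589=1.3038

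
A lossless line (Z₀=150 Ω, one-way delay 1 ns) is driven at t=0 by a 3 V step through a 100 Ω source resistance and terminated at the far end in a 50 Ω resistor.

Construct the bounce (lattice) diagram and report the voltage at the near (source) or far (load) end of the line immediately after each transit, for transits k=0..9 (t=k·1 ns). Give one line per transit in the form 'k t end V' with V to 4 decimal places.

Γ_L=-0.500000, Γ_S=-0.200000; launch V₁=3·150/250=1.800000
k=0 src: V=1.8000
k=1 load: inc=1.800000, refl=1.800000·-0.500000=-0.9000; V=0.000000+1.800000+-0.900000=0.9000
k=2 src: inc=-0.900000, refl=-0.900000·-0.200000=0.1800; V=1.800000+-0.900000+0.180000=1.0800
k=3 load: inc=0.180000, refl=0.180000·-0.500000=-0.0900; V=0.900000+0.180000+-0.090000=0.9900
k=4 src: inc=-0.090000, refl=-0.090000·-0.200000=0.0180; V=1.080000+-0.090000+0.018000=1.0080
k=5 load: inc=0.018000, refl=0.018000·-0.500000=-0.0090; V=0.990000+0.018000+-0.009000=0.9990
k=6 src: inc=-0.009000, refl=-0.009000·-0.200000=0.0018; V=1.008000+-0.009000+0.001800=1.0008
k=7 load: inc=0.001800, refl=0.001800·-0.500000=-0.0009; V=0.999000+0.001800+-0.000900=0.9999
k=8 src: inc=-0.000900, refl=-0.000900·-0.200000=0.0002; V=1.000800+-0.000900+0.000180=1.0001
k=9 load: inc=0.000180, refl=0.000180·-0.500000=-0.0001; V=0.999900+0.000180+-0.000090=1.0000

0 0 source 1.8000
1 1 load 0.9000
2 2 source 1.0800
3 3 load 0.9900
4 4 source 1.0080
5 5 load 0.9990
6 6 source 1.0008
7 7 load 0.9999
8 8 source 1.0001
9 9 load 1.0000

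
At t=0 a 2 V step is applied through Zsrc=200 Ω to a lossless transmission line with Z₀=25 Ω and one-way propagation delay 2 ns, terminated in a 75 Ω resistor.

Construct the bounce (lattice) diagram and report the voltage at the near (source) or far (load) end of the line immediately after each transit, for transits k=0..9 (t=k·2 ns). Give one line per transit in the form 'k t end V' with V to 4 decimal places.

Γ_L=0.500000, Γ_S=0.777778; launch V₁=2·25/225=0.222222
k=0 src: V=0.2222
k=1 load: inc=0.222222, refl=0.222222·0.500000=0.1111; V=0.000000+0.222222+0.111111=0.3333
k=2 src: inc=0.111111, refl=0.111111·0.777778=0.0864; V=0.222222+0.111111+0.086420=0.4198
k=3 load: inc=0.086420, refl=0.086420·0.500000=0.0432; V=0.333333+0.086420+0.043210=0.4630
k=4 src: inc=0.043210, refl=0.043210·0.777778=0.0336; V=0.419753+0.043210+0.033608=0.4966
k=5 load: inc=0.033608, refl=0.033608·0.500000=0.0168; V=0.462963+0.033608+0.016804=0.5134
k=6 src: inc=0.016804, refl=0.016804·0.777778=0.0131; V=0.496571+0.016804+0.013070=0.5264
k=7 load: inc=0.013070, refl=0.013070·0.500000=0.0065; V=0.513374+0.013070+0.006535=0.5330
k=8 src: inc=0.006535, refl=0.006535·0.777778=0.0051; V=0.526444+0.006535+0.005083=0.5381
k=9 load: inc=0.005083, refl=0.005083·0.500000=0.0025; V=0.532979+0.005083+0.002541=0.5406

0 0 source 0.2222
1 2 load 0.3333
2 4 source 0.4198
3 6 load 0.4630
4 8 source 0.4966
5 10 load 0.5134
6 12 source 0.5264
7 14 load 0.5330
8 16 source 0.5381
9 18 load 0.5406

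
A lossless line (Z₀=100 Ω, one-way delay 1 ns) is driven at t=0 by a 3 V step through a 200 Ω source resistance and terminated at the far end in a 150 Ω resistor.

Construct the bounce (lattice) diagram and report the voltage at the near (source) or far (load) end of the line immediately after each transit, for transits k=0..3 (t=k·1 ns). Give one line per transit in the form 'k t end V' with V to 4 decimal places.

0 0 source 1.0000
1 1 load 1.2000
2 2 source 1.2667
3 3 load 1.2800

Γ_L=0.200000, Γ_S=0.333333; launch V₁=3·100/300=1.000000
k=0 src: V=1.0000
k=1 load: inc=1.000000, refl=1.000000·0.200000=0.2000; V=0.000000+1.000000+0.200000=1.2000
k=2 src: inc=0.200000, refl=0.200000·0.333333=0.0667; V=1.000000+0.200000+0.066667=1.2667
k=3 load: inc=0.066667, refl=0.066667·0.200000=0.0133; V=1.200000+0.066667+0.013333=1.2800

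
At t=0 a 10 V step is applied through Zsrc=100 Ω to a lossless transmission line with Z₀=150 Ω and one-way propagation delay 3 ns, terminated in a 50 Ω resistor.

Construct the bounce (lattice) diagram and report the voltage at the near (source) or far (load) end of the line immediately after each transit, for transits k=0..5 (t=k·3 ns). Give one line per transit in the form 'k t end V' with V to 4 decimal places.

Γ_L=-0.500000, Γ_S=-0.200000; launch V₁=10·150/250=6.000000
k=0 src: V=6.0000
k=1 load: inc=6.000000, refl=6.000000·-0.500000=-3.0000; V=0.000000+6.000000+-3.000000=3.0000
k=2 src: inc=-3.000000, refl=-3.000000·-0.200000=0.6000; V=6.000000+-3.000000+0.600000=3.6000
k=3 load: inc=0.600000, refl=0.600000·-0.500000=-0.3000; V=3.000000+0.600000+-0.300000=3.3000
k=4 src: inc=-0.300000, refl=-0.300000·-0.200000=0.0600; V=3.600000+-0.300000+0.060000=3.3600
k=5 load: inc=0.060000, refl=0.060000·-0.500000=-0.0300; V=3.300000+0.060000+-0.030000=3.3300

0 0 source 6.0000
1 3 load 3.0000
2 6 source 3.6000
3 9 load 3.3000
4 12 source 3.3600
5 15 load 3.3300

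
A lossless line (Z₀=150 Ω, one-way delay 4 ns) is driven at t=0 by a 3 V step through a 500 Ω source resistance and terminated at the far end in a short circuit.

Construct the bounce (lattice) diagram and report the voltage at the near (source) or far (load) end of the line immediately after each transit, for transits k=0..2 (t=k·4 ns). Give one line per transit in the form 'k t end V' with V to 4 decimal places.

0 0 source 0.6923
1 4 load 0.0000
2 8 source -0.3728

Γ_L=-1.000000, Γ_S=0.538462; launch V₁=3·150/650=0.692308
k=0 src: V=0.6923
k=1 load: inc=0.692308, refl=0.692308·-1.000000=-0.6923; V=0.000000+0.692308+-0.692308=0.0000
k=2 src: inc=-0.692308, refl=-0.692308·0.538462=-0.3728; V=0.692308+-0.692308+-0.372781=-0.3728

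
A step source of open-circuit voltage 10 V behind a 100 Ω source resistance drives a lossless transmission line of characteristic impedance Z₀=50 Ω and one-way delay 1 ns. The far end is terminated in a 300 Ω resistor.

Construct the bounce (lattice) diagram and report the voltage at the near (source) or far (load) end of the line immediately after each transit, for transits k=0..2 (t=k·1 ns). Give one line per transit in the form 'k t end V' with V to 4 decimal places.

Γ_L=0.714286, Γ_S=0.333333; launch V₁=10·50/150=3.333333
k=0 src: V=3.3333
k=1 load: inc=3.333333, refl=3.333333·0.714286=2.3810; V=0.000000+3.333333+2.380952=5.7143
k=2 src: inc=2.380952, refl=2.380952·0.333333=0.7937; V=3.333333+2.380952+0.793651=6.5079

0 0 source 3.3333
1 1 load 5.7143
2 2 source 6.5079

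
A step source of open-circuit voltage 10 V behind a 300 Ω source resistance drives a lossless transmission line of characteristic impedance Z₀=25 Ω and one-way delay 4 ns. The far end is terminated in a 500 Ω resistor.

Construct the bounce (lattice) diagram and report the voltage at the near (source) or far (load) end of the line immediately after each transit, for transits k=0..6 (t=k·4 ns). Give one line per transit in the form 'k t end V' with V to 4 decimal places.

0 0 source 0.7692
1 4 load 1.4652
2 8 source 2.0541
3 12 load 2.5869
4 16 source 3.0378
5 20 load 3.4457
6 24 source 3.7908

Γ_L=0.904762, Γ_S=0.846154; launch V₁=10·25/325=0.769231
k=0 src: V=0.7692
k=1 load: inc=0.769231, refl=0.769231·0.904762=0.6960; V=0.000000+0.769231+0.695971=1.4652
k=2 src: inc=0.695971, refl=0.695971·0.846154=0.5889; V=0.769231+0.695971+0.588898=2.0541
k=3 load: inc=0.588898, refl=0.588898·0.904762=0.5328; V=1.465201+0.588898+0.532813=2.5869
k=4 src: inc=0.532813, refl=0.532813·0.846154=0.4508; V=2.054100+0.532813+0.450842=3.0378
k=5 load: inc=0.450842, refl=0.450842·0.904762=0.4079; V=2.586912+0.450842+0.407904=3.4457
k=6 src: inc=0.407904, refl=0.407904·0.846154=0.3451; V=3.037754+0.407904+0.345150=3.7908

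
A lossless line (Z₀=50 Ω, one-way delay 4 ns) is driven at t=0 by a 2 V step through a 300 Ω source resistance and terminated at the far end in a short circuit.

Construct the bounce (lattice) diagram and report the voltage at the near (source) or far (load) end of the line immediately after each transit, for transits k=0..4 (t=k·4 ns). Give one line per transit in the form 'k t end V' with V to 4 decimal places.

0 0 source 0.2857
1 4 load 0.0000
2 8 source -0.2041
3 12 load 0.0000
4 16 source 0.1458

Γ_L=-1.000000, Γ_S=0.714286; launch V₁=2·50/350=0.285714
k=0 src: V=0.2857
k=1 load: inc=0.285714, refl=0.285714·-1.000000=-0.2857; V=0.000000+0.285714+-0.285714=0.0000
k=2 src: inc=-0.285714, refl=-0.285714·0.714286=-0.2041; V=0.285714+-0.285714+-0.204082=-0.2041
k=3 load: inc=-0.204082, refl=-0.204082·-1.000000=0.2041; V=0.000000+-0.204082+0.204082=0.0000
k=4 src: inc=0.204082, refl=0.204082·0.714286=0.1458; V=-0.204082+0.204082+0.145773=0.1458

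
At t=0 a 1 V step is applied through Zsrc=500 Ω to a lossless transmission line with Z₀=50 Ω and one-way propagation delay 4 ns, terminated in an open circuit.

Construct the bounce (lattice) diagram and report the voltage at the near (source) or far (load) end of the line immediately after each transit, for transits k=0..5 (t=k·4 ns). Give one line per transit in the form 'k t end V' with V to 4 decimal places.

Γ_L=1.000000, Γ_S=0.818182; launch V₁=1·50/550=0.090909
k=0 src: V=0.0909
k=1 load: inc=0.090909, refl=0.090909·1.000000=0.0909; V=0.000000+0.090909+0.090909=0.1818
k=2 src: inc=0.090909, refl=0.090909·0.818182=0.0744; V=0.090909+0.090909+0.074380=0.2562
k=3 load: inc=0.074380, refl=0.074380·1.000000=0.0744; V=0.181818+0.074380+0.074380=0.3306
k=4 src: inc=0.074380, refl=0.074380·0.818182=0.0609; V=0.256198+0.074380+0.060856=0.3914
k=5 load: inc=0.060856, refl=0.060856·1.000000=0.0609; V=0.330579+0.060856+0.060856=0.4523

0 0 source 0.0909
1 4 load 0.1818
2 8 source 0.2562
3 12 load 0.3306
4 16 source 0.3914
5 20 load 0.4523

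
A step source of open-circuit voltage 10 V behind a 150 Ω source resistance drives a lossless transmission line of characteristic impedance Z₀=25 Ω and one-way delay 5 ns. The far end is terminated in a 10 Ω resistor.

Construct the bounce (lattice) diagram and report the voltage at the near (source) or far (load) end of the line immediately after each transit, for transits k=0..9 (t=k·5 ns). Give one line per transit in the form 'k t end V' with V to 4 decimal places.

Γ_L=-0.428571, Γ_S=0.714286; launch V₁=10·25/175=1.428571
k=0 src: V=1.4286
k=1 load: inc=1.428571, refl=1.428571·-0.428571=-0.6122; V=0.000000+1.428571+-0.612245=0.8163
k=2 src: inc=-0.612245, refl=-0.612245·0.714286=-0.4373; V=1.428571+-0.612245+-0.437318=0.3790
k=3 load: inc=-0.437318, refl=-0.437318·-0.428571=0.1874; V=0.816327+-0.437318+0.187422=0.5664
k=4 src: inc=0.187422, refl=0.187422·0.714286=0.1339; V=0.379009+0.187422+0.133873=0.7003
k=5 load: inc=0.133873, refl=0.133873·-0.428571=-0.0574; V=0.566431+0.133873+-0.057374=0.6429
k=6 src: inc=-0.057374, refl=-0.057374·0.714286=-0.0410; V=0.700303+-0.057374+-0.040981=0.6019
k=7 load: inc=-0.040981, refl=-0.040981·-0.428571=0.0176; V=0.642929+-0.040981+0.017563=0.6195
k=8 src: inc=0.017563, refl=0.017563·0.714286=0.0125; V=0.601948+0.017563+0.012545=0.6321
k=9 load: inc=0.012545, refl=0.012545·-0.428571=-0.0054; V=0.619511+0.012545+-0.005377=0.6267

0 0 source 1.4286
1 5 load 0.8163
2 10 source 0.3790
3 15 load 0.5664
4 20 source 0.7003
5 25 load 0.6429
6 30 source 0.6019
7 35 load 0.6195
8 40 source 0.6321
9 45 load 0.6267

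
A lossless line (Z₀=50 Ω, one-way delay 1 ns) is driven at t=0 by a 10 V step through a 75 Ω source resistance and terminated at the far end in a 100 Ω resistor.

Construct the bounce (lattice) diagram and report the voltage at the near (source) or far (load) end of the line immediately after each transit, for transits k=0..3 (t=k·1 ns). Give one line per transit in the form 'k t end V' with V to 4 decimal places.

Γ_L=0.333333, Γ_S=0.200000; launch V₁=10·50/125=4.000000
k=0 src: V=4.0000
k=1 load: inc=4.000000, refl=4.000000·0.333333=1.3333; V=0.000000+4.000000+1.333333=5.3333
k=2 src: inc=1.333333, refl=1.333333·0.200000=0.2667; V=4.000000+1.333333+0.266667=5.6000
k=3 load: inc=0.266667, refl=0.266667·0.333333=0.0889; V=5.333333+0.266667+0.088889=5.6889

0 0 source 4.0000
1 1 load 5.3333
2 2 source 5.6000
3 3 load 5.6889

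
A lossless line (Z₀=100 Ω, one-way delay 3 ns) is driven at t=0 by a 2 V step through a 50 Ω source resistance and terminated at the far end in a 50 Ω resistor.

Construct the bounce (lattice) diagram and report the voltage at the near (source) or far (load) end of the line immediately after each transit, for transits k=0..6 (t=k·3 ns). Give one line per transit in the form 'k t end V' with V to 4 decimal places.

0 0 source 1.3333
1 3 load 0.8889
2 6 source 1.0370
3 9 load 0.9877
4 12 source 1.0041
5 15 load 0.9986
6 18 source 1.0005

Γ_L=-0.333333, Γ_S=-0.333333; launch V₁=2·100/150=1.333333
k=0 src: V=1.3333
k=1 load: inc=1.333333, refl=1.333333·-0.333333=-0.4444; V=0.000000+1.333333+-0.444444=0.8889
k=2 src: inc=-0.444444, refl=-0.444444·-0.333333=0.1481; V=1.333333+-0.444444+0.148148=1.0370
k=3 load: inc=0.148148, refl=0.148148·-0.333333=-0.0494; V=0.888889+0.148148+-0.049383=0.9877
k=4 src: inc=-0.049383, refl=-0.049383·-0.333333=0.0165; V=1.037037+-0.049383+0.016461=1.0041
k=5 load: inc=0.016461, refl=0.016461·-0.333333=-0.0055; V=0.987654+0.016461+-0.005487=0.9986
k=6 src: inc=-0.005487, refl=-0.005487·-0.333333=0.0018; V=1.004115+-0.005487+0.001829=1.0005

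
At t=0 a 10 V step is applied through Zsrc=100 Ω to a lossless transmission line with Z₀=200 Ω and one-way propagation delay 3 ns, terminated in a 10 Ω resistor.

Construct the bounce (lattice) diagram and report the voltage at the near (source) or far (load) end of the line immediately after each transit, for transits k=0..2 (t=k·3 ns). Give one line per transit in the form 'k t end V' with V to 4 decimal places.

0 0 source 6.6667
1 3 load 0.6349
2 6 source 2.6455

Γ_L=-0.904762, Γ_S=-0.333333; launch V₁=10·200/300=6.666667
k=0 src: V=6.6667
k=1 load: inc=6.666667, refl=6.666667·-0.904762=-6.0317; V=0.000000+6.666667+-6.031746=0.6349
k=2 src: inc=-6.031746, refl=-6.031746·-0.333333=2.0106; V=6.666667+-6.031746+2.010582=2.6455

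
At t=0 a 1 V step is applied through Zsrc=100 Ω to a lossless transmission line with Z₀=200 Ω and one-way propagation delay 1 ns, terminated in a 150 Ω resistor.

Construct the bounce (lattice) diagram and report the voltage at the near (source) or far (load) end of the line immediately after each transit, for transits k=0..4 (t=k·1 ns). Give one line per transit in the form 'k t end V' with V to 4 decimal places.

0 0 source 0.6667
1 1 load 0.5714
2 2 source 0.6032
3 3 load 0.5986
4 4 source 0.6002

Γ_L=-0.142857, Γ_S=-0.333333; launch V₁=1·200/300=0.666667
k=0 src: V=0.6667
k=1 load: inc=0.666667, refl=0.666667·-0.142857=-0.0952; V=0.000000+0.666667+-0.095238=0.5714
k=2 src: inc=-0.095238, refl=-0.095238·-0.333333=0.0317; V=0.666667+-0.095238+0.031746=0.6032
k=3 load: inc=0.031746, refl=0.031746·-0.142857=-0.0045; V=0.571429+0.031746+-0.004535=0.5986
k=4 src: inc=-0.004535, refl=-0.004535·-0.333333=0.0015; V=0.603175+-0.004535+0.001512=0.6002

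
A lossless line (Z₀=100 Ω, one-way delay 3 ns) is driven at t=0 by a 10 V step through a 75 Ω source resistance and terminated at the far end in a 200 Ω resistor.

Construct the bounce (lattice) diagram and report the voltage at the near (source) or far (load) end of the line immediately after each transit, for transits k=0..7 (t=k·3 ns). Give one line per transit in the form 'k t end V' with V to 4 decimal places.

0 0 source 5.7143
1 3 load 7.6190
2 6 source 7.3469
3 9 load 7.2562
4 12 source 7.2692
5 15 load 7.2735
6 18 source 7.2729
7 21 load 7.2727

Γ_L=0.333333, Γ_S=-0.142857; launch V₁=10·100/175=5.714286
k=0 src: V=5.7143
k=1 load: inc=5.714286, refl=5.714286·0.333333=1.9048; V=0.000000+5.714286+1.904762=7.6190
k=2 src: inc=1.904762, refl=1.904762·-0.142857=-0.2721; V=5.714286+1.904762+-0.272109=7.3469
k=3 load: inc=-0.272109, refl=-0.272109·0.333333=-0.0907; V=7.619048+-0.272109+-0.090703=7.2562
k=4 src: inc=-0.090703, refl=-0.090703·-0.142857=0.0130; V=7.346939+-0.090703+0.012958=7.2692
k=5 load: inc=0.012958, refl=0.012958·0.333333=0.0043; V=7.256236+0.012958+0.004319=7.2735
k=6 src: inc=0.004319, refl=0.004319·-0.142857=-0.0006; V=7.269193+0.004319+-0.000617=7.2729
k=7 load: inc=-0.000617, refl=-0.000617·0.333333=-0.0002; V=7.273513+-0.000617+-0.000206=7.2727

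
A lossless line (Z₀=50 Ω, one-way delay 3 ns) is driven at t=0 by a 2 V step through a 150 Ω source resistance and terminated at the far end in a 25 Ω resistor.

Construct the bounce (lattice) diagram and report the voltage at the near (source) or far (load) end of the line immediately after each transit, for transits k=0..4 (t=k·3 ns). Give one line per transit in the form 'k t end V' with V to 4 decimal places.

0 0 source 0.5000
1 3 load 0.3333
2 6 source 0.2500
3 9 load 0.2778
4 12 source 0.2917

Γ_L=-0.333333, Γ_S=0.500000; launch V₁=2·50/200=0.500000
k=0 src: V=0.5000
k=1 load: inc=0.500000, refl=0.500000·-0.333333=-0.1667; V=0.000000+0.500000+-0.166667=0.3333
k=2 src: inc=-0.166667, refl=-0.166667·0.500000=-0.0833; V=0.500000+-0.166667+-0.083333=0.2500
k=3 load: inc=-0.083333, refl=-0.083333·-0.333333=0.0278; V=0.333333+-0.083333+0.027778=0.2778
k=4 src: inc=0.027778, refl=0.027778·0.500000=0.0139; V=0.250000+0.027778+0.013889=0.2917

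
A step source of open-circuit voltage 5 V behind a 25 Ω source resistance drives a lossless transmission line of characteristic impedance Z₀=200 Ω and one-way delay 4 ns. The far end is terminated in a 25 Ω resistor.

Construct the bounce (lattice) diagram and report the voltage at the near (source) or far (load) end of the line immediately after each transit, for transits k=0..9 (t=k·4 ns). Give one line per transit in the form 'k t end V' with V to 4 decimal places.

0 0 source 4.4444
1 4 load 0.9877
2 8 source 3.6763
3 12 load 1.5851
4 16 source 3.2116
5 20 load 1.9466
6 24 source 2.9305
7 28 load 2.1652
8 32 source 2.7604
9 36 load 2.2975

Γ_L=-0.777778, Γ_S=-0.777778; launch V₁=5·200/225=4.444444
k=0 src: V=4.4444
k=1 load: inc=4.444444, refl=4.444444·-0.777778=-3.4568; V=0.000000+4.444444+-3.456790=0.9877
k=2 src: inc=-3.456790, refl=-3.456790·-0.777778=2.6886; V=4.444444+-3.456790+2.688615=3.6763
k=3 load: inc=2.688615, refl=2.688615·-0.777778=-2.0911; V=0.987654+2.688615+-2.091145=1.5851
k=4 src: inc=-2.091145, refl=-2.091145·-0.777778=1.6264; V=3.676269+-2.091145+1.626446=3.2116
k=5 load: inc=1.626446, refl=1.626446·-0.777778=-1.2650; V=1.585124+1.626446+-1.265013=1.9466
k=6 src: inc=-1.265013, refl=-1.265013·-0.777778=0.9839; V=3.211570+-1.265013+0.983899=2.9305
k=7 load: inc=0.983899, refl=0.983899·-0.777778=-0.7653; V=1.946557+0.983899+-0.765255=2.1652
k=8 src: inc=-0.765255, refl=-0.765255·-0.777778=0.5952; V=2.930456+-0.765255+0.595198=2.7604
k=9 load: inc=0.595198, refl=0.595198·-0.777778=-0.4629; V=2.165201+0.595198+-0.462932=2.2975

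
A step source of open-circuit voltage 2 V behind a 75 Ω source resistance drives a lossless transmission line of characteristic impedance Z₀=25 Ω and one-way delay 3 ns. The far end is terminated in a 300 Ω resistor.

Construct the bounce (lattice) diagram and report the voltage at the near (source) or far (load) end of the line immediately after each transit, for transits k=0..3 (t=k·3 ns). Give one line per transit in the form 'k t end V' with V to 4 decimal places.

Γ_L=0.846154, Γ_S=0.500000; launch V₁=2·25/100=0.500000
k=0 src: V=0.5000
k=1 load: inc=0.500000, refl=0.500000·0.846154=0.4231; V=0.000000+0.500000+0.423077=0.9231
k=2 src: inc=0.423077, refl=0.423077·0.500000=0.2115; V=0.500000+0.423077+0.211538=1.1346
k=3 load: inc=0.211538, refl=0.211538·0.846154=0.1790; V=0.923077+0.211538+0.178994=1.3136

0 0 source 0.5000
1 3 load 0.9231
2 6 source 1.1346
3 9 load 1.3136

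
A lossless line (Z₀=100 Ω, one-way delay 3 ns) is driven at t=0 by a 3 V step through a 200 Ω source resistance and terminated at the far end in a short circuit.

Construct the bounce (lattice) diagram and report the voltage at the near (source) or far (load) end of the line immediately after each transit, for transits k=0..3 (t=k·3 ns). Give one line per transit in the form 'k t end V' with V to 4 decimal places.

0 0 source 1.0000
1 3 load 0.0000
2 6 source -0.3333
3 9 load 0.0000

Γ_L=-1.000000, Γ_S=0.333333; launch V₁=3·100/300=1.000000
k=0 src: V=1.0000
k=1 load: inc=1.000000, refl=1.000000·-1.000000=-1.0000; V=0.000000+1.000000+-1.000000=0.0000
k=2 src: inc=-1.000000, refl=-1.000000·0.333333=-0.3333; V=1.000000+-1.000000+-0.333333=-0.3333
k=3 load: inc=-0.333333, refl=-0.333333·-1.000000=0.3333; V=0.000000+-0.333333+0.333333=0.0000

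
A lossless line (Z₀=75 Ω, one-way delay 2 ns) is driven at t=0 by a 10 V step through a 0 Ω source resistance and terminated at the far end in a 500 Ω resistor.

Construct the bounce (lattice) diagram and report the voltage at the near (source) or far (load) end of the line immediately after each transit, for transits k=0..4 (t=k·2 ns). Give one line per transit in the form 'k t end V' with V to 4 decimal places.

0 0 source 10.0000
1 2 load 17.3913
2 4 source 10.0000
3 6 load 4.5369
4 8 source 10.0000

Γ_L=0.739130, Γ_S=-1.000000; launch V₁=10·75/75=10.000000
k=0 src: V=10.0000
k=1 load: inc=10.000000, refl=10.000000·0.739130=7.3913; V=0.000000+10.000000+7.391304=17.3913
k=2 src: inc=7.391304, refl=7.391304·-1.000000=-7.3913; V=10.000000+7.391304+-7.391304=10.0000
k=3 load: inc=-7.391304, refl=-7.391304·0.739130=-5.4631; V=17.391304+-7.391304+-5.463138=4.5369
k=4 src: inc=-5.463138, refl=-5.463138·-1.000000=5.4631; V=10.000000+-5.463138+5.463138=10.0000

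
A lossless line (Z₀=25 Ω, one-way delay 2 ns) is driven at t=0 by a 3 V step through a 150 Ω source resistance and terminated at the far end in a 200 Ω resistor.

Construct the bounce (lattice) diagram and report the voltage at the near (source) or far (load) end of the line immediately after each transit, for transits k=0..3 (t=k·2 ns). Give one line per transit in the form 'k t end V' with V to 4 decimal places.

0 0 source 0.4286
1 2 load 0.7619
2 4 source 1.0000
3 6 load 1.1852

Γ_L=0.777778, Γ_S=0.714286; launch V₁=3·25/175=0.428571
k=0 src: V=0.4286
k=1 load: inc=0.428571, refl=0.428571·0.777778=0.3333; V=0.000000+0.428571+0.333333=0.7619
k=2 src: inc=0.333333, refl=0.333333·0.714286=0.2381; V=0.428571+0.333333+0.238095=1.0000
k=3 load: inc=0.238095, refl=0.238095·0.777778=0.1852; V=0.761905+0.238095+0.185185=1.1852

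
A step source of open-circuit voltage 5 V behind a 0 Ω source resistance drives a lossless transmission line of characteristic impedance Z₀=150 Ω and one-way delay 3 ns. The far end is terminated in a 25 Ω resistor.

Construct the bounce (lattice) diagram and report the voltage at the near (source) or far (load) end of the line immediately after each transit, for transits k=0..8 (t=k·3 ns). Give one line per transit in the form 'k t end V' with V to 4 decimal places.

Γ_L=-0.714286, Γ_S=-1.000000; launch V₁=5·150/150=5.000000
k=0 src: V=5.0000
k=1 load: inc=5.000000, refl=5.000000·-0.714286=-3.5714; V=0.000000+5.000000+-3.571429=1.4286
k=2 src: inc=-3.571429, refl=-3.571429·-1.000000=3.5714; V=5.000000+-3.571429+3.571429=5.0000
k=3 load: inc=3.571429, refl=3.571429·-0.714286=-2.5510; V=1.428571+3.571429+-2.551020=2.4490
k=4 src: inc=-2.551020, refl=-2.551020·-1.000000=2.5510; V=5.000000+-2.551020+2.551020=5.0000
k=5 load: inc=2.551020, refl=2.551020·-0.714286=-1.8222; V=2.448980+2.551020+-1.822157=3.1778
k=6 src: inc=-1.822157, refl=-1.822157·-1.000000=1.8222; V=5.000000+-1.822157+1.822157=5.0000
k=7 load: inc=1.822157, refl=1.822157·-0.714286=-1.3015; V=3.177843+1.822157+-1.301541=3.6985
k=8 src: inc=-1.301541, refl=-1.301541·-1.000000=1.3015; V=5.000000+-1.301541+1.301541=5.0000

0 0 source 5.0000
1 3 load 1.4286
2 6 source 5.0000
3 9 load 2.4490
4 12 source 5.0000
5 15 load 3.1778
6 18 source 5.0000
7 21 load 3.6985
8 24 source 5.0000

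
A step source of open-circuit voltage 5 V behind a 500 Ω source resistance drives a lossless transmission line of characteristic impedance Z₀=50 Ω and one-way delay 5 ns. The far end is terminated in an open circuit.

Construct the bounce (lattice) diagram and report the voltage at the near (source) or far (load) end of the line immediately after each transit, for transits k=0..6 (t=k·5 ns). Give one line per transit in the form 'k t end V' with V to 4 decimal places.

Γ_L=1.000000, Γ_S=0.818182; launch V₁=5·50/550=0.454545
k=0 src: V=0.4545
k=1 load: inc=0.454545, refl=0.454545·1.000000=0.4545; V=0.000000+0.454545+0.454545=0.9091
k=2 src: inc=0.454545, refl=0.454545·0.818182=0.3719; V=0.454545+0.454545+0.371901=1.2810
k=3 load: inc=0.371901, refl=0.371901·1.000000=0.3719; V=0.909091+0.371901+0.371901=1.6529
k=4 src: inc=0.371901, refl=0.371901·0.818182=0.3043; V=1.280992+0.371901+0.304282=1.9572
k=5 load: inc=0.304282, refl=0.304282·1.000000=0.3043; V=1.652893+0.304282+0.304282=2.2615
k=6 src: inc=0.304282, refl=0.304282·0.818182=0.2490; V=1.957175+0.304282+0.248958=2.5104

0 0 source 0.4545
1 5 load 0.9091
2 10 source 1.2810
3 15 load 1.6529
4 20 source 1.9572
5 25 load 2.2615
6 30 source 2.5104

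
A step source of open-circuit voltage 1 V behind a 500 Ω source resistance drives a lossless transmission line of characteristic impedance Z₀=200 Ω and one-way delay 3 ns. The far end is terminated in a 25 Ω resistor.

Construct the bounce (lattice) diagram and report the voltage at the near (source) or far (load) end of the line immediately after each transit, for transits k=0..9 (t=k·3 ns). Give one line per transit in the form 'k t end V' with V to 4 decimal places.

0 0 source 0.2857
1 3 load 0.0635
2 6 source -0.0317
3 9 load 0.0423
4 12 source 0.0741
5 15 load 0.0494
6 18 source 0.0388
7 21 load 0.0470
8 24 source 0.0506
9 27 load 0.0478

Γ_L=-0.777778, Γ_S=0.428571; launch V₁=1·200/700=0.285714
k=0 src: V=0.2857
k=1 load: inc=0.285714, refl=0.285714·-0.777778=-0.2222; V=0.000000+0.285714+-0.222222=0.0635
k=2 src: inc=-0.222222, refl=-0.222222·0.428571=-0.0952; V=0.285714+-0.222222+-0.095238=-0.0317
k=3 load: inc=-0.095238, refl=-0.095238·-0.777778=0.0741; V=0.063492+-0.095238+0.074074=0.0423
k=4 src: inc=0.074074, refl=0.074074·0.428571=0.0317; V=-0.031746+0.074074+0.031746=0.0741
k=5 load: inc=0.031746, refl=0.031746·-0.777778=-0.0247; V=0.042328+0.031746+-0.024691=0.0494
k=6 src: inc=-0.024691, refl=-0.024691·0.428571=-0.0106; V=0.074074+-0.024691+-0.010582=0.0388
k=7 load: inc=-0.010582, refl=-0.010582·-0.777778=0.0082; V=0.049383+-0.010582+0.008230=0.0470
k=8 src: inc=0.008230, refl=0.008230·0.428571=0.0035; V=0.038801+0.008230+0.003527=0.0506
k=9 load: inc=0.003527, refl=0.003527·-0.777778=-0.0027; V=0.047031+0.003527+-0.002743=0.0478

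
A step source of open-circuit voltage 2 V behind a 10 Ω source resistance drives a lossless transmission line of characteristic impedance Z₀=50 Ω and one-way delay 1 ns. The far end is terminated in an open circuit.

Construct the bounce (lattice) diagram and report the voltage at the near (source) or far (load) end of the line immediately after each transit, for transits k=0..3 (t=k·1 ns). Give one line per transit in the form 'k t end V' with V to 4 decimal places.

Γ_L=1.000000, Γ_S=-0.666667; launch V₁=2·50/60=1.666667
k=0 src: V=1.6667
k=1 load: inc=1.666667, refl=1.666667·1.000000=1.6667; V=0.000000+1.666667+1.666667=3.3333
k=2 src: inc=1.666667, refl=1.666667·-0.666667=-1.1111; V=1.666667+1.666667+-1.111111=2.2222
k=3 load: inc=-1.111111, refl=-1.111111·1.000000=-1.1111; V=3.333333+-1.111111+-1.111111=1.1111

0 0 source 1.6667
1 1 load 3.3333
2 2 source 2.2222
3 3 load 1.1111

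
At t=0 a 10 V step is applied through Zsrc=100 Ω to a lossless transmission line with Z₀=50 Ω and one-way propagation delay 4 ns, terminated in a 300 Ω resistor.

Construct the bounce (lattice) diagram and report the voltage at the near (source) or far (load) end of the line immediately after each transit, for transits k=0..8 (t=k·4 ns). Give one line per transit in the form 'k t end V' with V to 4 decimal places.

Γ_L=0.714286, Γ_S=0.333333; launch V₁=10·50/150=3.333333
k=0 src: V=3.3333
k=1 load: inc=3.333333, refl=3.333333·0.714286=2.3810; V=0.000000+3.333333+2.380952=5.7143
k=2 src: inc=2.380952, refl=2.380952·0.333333=0.7937; V=3.333333+2.380952+0.793651=6.5079
k=3 load: inc=0.793651, refl=0.793651·0.714286=0.5669; V=5.714286+0.793651+0.566893=7.0748
k=4 src: inc=0.566893, refl=0.566893·0.333333=0.1890; V=6.507937+0.566893+0.188964=7.2638
k=5 load: inc=0.188964, refl=0.188964·0.714286=0.1350; V=7.074830+0.188964+0.134975=7.3988
k=6 src: inc=0.134975, refl=0.134975·0.333333=0.0450; V=7.263794+0.134975+0.044992=7.4438
k=7 load: inc=0.044992, refl=0.044992·0.714286=0.0321; V=7.398769+0.044992+0.032137=7.4759
k=8 src: inc=0.032137, refl=0.032137·0.333333=0.0107; V=7.443761+0.032137+0.010712=7.4866

0 0 source 3.3333
1 4 load 5.7143
2 8 source 6.5079
3 12 load 7.0748
4 16 source 7.2638
5 20 load 7.3988
6 24 source 7.4438
7 28 load 7.4759
8 32 source 7.4866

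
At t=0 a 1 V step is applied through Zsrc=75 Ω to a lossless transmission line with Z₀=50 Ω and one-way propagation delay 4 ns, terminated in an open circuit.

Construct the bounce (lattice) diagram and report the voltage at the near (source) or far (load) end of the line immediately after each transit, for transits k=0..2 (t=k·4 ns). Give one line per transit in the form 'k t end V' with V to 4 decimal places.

Γ_L=1.000000, Γ_S=0.200000; launch V₁=1·50/125=0.400000
k=0 src: V=0.4000
k=1 load: inc=0.400000, refl=0.400000·1.000000=0.4000; V=0.000000+0.400000+0.400000=0.8000
k=2 src: inc=0.400000, refl=0.400000·0.200000=0.0800; V=0.400000+0.400000+0.080000=0.8800

0 0 source 0.4000
1 4 load 0.8000
2 8 source 0.8800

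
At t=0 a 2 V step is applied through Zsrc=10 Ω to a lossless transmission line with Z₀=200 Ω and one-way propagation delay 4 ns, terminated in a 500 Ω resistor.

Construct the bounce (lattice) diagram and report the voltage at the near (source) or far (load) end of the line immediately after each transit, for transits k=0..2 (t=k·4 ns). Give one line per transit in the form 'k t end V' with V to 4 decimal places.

0 0 source 1.9048
1 4 load 2.7211
2 8 source 1.9825

Γ_L=0.428571, Γ_S=-0.904762; launch V₁=2·200/210=1.904762
k=0 src: V=1.9048
k=1 load: inc=1.904762, refl=1.904762·0.428571=0.8163; V=0.000000+1.904762+0.816327=2.7211
k=2 src: inc=0.816327, refl=0.816327·-0.904762=-0.7386; V=1.904762+0.816327+-0.738581=1.9825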